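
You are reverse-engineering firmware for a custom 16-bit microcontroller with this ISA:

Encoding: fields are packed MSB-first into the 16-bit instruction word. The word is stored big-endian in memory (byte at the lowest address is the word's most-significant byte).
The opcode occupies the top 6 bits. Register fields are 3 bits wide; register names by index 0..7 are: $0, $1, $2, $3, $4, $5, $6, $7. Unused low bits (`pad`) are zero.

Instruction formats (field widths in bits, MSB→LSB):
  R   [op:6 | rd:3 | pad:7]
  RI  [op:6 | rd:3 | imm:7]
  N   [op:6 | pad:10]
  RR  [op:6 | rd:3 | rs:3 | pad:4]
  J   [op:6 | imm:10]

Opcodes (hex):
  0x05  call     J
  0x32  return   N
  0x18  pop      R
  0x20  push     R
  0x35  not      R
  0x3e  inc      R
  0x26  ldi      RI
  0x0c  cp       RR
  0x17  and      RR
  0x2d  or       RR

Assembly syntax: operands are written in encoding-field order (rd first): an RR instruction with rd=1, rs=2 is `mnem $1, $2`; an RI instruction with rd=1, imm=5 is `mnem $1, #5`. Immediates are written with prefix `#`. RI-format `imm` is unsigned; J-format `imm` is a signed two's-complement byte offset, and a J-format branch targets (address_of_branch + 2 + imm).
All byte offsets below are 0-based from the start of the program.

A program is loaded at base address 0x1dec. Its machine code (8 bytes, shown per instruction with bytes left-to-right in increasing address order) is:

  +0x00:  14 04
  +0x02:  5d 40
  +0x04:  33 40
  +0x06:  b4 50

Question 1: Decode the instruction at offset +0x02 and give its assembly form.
[02] 5d 40 → 0x5d40
  opcode bits[15:10]=0x17: and/RR
  rd: (w>>7)&0x7=0x2 → $2
  rs: (w>>4)&0x7=0x4 → $4

and $2, $4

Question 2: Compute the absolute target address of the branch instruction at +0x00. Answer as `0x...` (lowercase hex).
@+00  big-endian(14 04) = 0x1404
  opcode bits[15:10]=0x5: call/J
  imm: (w>>0)&0x3ff=0x4 → #4
  target = base 0x1dec + off 0x00 + 2 + imm 4 = 0x1df2

0x1df2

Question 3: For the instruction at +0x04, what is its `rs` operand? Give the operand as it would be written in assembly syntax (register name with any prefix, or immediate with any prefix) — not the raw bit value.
[04] 33 40 → 0x3340
  opcode bits[15:10]=0xc: cp/RR
  rd: (w>>7)&0x7=0x6 → $6
  rs: (w>>4)&0x7=0x4 → $4

$4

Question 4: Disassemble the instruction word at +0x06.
or $0, $5

+0x06: b4 50 ⇒ word 0xb450 (big)
  top 6b → 0x2d → or [RR]
  rd: (w>>7)&0x7=0x0 → $0
  rs: (w>>4)&0x7=0x5 → $5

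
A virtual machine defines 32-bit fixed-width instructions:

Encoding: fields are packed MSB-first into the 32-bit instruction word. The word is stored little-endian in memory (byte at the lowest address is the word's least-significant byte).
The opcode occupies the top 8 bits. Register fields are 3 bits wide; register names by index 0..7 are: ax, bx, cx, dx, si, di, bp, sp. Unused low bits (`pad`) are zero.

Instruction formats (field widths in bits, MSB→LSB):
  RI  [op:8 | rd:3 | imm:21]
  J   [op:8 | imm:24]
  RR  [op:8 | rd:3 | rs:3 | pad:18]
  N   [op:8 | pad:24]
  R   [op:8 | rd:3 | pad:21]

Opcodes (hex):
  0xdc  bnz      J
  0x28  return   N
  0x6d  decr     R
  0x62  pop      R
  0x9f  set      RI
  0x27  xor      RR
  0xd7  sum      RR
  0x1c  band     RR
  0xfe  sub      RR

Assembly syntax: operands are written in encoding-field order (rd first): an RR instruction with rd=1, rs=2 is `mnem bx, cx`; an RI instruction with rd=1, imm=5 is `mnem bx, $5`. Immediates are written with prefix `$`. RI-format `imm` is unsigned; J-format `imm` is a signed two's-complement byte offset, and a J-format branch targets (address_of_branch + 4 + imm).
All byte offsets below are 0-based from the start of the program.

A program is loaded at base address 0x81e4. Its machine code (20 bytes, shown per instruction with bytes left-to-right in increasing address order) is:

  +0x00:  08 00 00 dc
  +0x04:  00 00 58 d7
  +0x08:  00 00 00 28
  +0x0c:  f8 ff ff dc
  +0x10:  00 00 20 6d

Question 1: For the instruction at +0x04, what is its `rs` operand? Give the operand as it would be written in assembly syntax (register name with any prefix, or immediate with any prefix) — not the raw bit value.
+0x04: 00 00 58 d7 ⇒ word 0xd7580000 (little)
  op=0xd7580000>>24=0xd7 ⇒ sum (RR)
  rd: (w>>21)&0x7=0x2 → cx
  rs: (w>>18)&0x7=0x6 → bp

bp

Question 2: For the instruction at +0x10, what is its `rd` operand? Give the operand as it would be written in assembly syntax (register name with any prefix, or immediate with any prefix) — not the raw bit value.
+0x10: 00 00 20 6d ⇒ word 0x6d200000 (little)
  op=0x6d200000>>24=0x6d ⇒ decr (R)
  [23:21] rd=1 = bx

bx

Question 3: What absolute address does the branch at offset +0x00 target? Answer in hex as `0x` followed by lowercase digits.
[00] 08 00 00 dc → 0xdc000008
  op=0xdc000008>>24=0xdc ⇒ bnz (J)
  imm@[23:0]=0x8 ⇒ $8
  target = base 0x81e4 + off 0x00 + 4 + imm 8 = 0x81f0

0x81f0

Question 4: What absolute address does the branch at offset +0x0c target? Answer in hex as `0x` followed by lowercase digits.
0x81ec

@+0c  little-endian(f8 ff ff dc) = 0xdcfffff8
  opcode bits[31:24]=0xdc: bnz/J
  imm@[23:0]=0xfffff8 (s24→-8) ⇒ $-8
  target = base 0x81e4 + off 0x0c + 4 + imm -8 = 0x81ec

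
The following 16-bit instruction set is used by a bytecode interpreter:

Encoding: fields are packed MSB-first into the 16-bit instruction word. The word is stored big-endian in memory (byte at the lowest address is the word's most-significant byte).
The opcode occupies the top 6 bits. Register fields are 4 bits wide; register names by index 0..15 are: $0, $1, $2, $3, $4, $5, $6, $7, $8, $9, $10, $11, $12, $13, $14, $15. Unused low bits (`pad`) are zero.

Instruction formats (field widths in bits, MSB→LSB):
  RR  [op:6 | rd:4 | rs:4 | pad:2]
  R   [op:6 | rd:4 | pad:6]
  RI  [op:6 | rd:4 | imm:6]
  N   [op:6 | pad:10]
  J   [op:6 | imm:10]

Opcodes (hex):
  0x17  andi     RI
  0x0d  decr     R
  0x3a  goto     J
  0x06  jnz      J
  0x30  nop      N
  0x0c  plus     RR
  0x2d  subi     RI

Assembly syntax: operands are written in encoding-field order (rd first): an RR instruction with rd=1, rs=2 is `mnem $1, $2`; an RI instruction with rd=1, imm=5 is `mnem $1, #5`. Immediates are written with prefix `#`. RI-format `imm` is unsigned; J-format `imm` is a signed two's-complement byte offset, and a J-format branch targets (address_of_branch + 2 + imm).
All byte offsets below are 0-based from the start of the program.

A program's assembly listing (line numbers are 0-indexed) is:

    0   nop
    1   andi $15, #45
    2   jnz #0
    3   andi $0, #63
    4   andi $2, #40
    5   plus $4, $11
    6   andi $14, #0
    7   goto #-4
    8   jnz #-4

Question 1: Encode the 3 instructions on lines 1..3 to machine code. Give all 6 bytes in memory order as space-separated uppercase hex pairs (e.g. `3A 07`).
L1: andi op=0x17:6|rd=15:4|imm=45:6 ⇒ 0x5fed ⇒ big 5f ed
L2: jnz op=0x6:6|imm=0:10 ⇒ 0x1800 ⇒ big 18 00
L3: andi op=0x17:6|rd=0:4|imm=63:6 ⇒ 0x5c3f ⇒ big 5c 3f

5F ED 18 00 5C 3F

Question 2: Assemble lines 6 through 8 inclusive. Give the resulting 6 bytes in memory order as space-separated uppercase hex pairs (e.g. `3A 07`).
line 6 (andi): pack op=0x17:6|rd=14:4|imm=0:6 = 0x5f80; big→ 5f 80
line 7 (goto): pack op=0x3a:6|imm=-4:10 = 0xebfc; big→ eb fc
line 8 (jnz): pack op=0x6:6|imm=-4:10 = 0x1bfc; big→ 1b fc

5F 80 EB FC 1B FC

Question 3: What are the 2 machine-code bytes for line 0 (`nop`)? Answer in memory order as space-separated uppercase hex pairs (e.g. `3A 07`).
C0 00

line 0 (nop): pack op=0x30:6|pad=0:10 = 0xc000; big→ c0 00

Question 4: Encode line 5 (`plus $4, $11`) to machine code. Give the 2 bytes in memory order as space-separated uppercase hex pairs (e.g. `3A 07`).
31 2C

5. plus fields op=0xc:6|rd=4:4|rs=11:4|pad=0:2 → word 312ch → 31 2c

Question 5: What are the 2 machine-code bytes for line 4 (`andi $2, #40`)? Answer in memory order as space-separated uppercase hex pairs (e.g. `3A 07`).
line 4 (andi): pack op=0x17:6|rd=2:4|imm=40:6 = 0x5ca8; big→ 5c a8

5C A8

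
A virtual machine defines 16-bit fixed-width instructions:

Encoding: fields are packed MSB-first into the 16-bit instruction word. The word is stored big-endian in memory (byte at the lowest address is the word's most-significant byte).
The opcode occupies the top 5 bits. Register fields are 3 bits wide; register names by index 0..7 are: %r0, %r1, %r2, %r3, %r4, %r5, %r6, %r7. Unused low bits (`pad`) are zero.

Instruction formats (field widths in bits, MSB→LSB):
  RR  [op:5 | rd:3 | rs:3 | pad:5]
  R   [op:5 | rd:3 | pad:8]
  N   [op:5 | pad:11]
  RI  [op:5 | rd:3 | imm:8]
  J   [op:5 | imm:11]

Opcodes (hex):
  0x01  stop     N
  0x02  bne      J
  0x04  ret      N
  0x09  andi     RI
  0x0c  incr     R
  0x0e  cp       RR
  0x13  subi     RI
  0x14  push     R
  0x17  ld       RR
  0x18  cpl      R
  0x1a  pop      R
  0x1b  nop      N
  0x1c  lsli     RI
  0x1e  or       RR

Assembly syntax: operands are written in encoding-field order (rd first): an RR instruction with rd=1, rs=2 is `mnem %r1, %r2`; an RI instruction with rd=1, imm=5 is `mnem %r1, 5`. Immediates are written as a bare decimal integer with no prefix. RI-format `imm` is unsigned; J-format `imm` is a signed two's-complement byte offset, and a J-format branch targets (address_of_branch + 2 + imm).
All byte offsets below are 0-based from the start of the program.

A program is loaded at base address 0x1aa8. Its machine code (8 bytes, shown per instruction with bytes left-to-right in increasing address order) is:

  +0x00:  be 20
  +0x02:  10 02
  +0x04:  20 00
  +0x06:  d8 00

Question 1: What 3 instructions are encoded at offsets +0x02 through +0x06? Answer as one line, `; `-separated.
bne 2; ret; nop

[02] 10 02 → 0x1002
  op=0x1002>>11=0x2 ⇒ bne (J)
  imm: (w>>0)&0x7ff=0x2 → 2
[04] 20 00 → 0x2000
  op=0x2000>>11=0x4 ⇒ ret (N)
[06] d8 00 → 0xd800
  op=0xd800>>11=0x1b ⇒ nop (N)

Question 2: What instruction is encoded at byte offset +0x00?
off 0x00: read be 20 as big → 0xbe20
  op=0xbe20>>11=0x17 ⇒ ld (RR)
  rd@[10:8]=0x6 ⇒ %r6
  rs@[7:5]=0x1 ⇒ %r1

ld %r6, %r1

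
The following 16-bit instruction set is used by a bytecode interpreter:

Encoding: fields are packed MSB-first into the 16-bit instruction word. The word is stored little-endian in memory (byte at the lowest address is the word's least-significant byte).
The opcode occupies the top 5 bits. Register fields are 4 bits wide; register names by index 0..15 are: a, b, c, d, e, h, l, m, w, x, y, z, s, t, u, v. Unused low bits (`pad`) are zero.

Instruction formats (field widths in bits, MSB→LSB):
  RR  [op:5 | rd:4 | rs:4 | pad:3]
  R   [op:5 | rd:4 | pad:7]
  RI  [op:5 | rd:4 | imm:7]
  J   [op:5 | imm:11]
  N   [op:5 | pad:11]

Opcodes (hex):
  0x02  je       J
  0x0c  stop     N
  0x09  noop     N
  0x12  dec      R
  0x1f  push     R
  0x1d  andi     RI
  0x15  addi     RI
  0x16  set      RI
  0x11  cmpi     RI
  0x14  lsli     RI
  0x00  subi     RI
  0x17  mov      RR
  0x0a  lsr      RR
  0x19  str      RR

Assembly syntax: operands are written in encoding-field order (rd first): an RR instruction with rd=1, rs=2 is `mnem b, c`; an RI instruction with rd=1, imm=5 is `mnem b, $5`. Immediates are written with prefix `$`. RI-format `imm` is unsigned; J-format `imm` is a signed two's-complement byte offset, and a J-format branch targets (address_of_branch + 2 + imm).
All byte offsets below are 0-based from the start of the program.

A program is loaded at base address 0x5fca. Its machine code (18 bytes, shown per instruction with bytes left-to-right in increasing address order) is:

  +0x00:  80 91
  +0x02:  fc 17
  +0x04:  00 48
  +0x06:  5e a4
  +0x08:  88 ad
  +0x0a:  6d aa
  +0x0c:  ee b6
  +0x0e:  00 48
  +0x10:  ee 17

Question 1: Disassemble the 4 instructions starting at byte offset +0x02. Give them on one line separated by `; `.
+0x02: fc 17 ⇒ word 0x17fc (little)
  op=0x17fc>>11=0x2 ⇒ je (J)
  imm: (w>>0)&0x7ff=0x7fc (s11→-4) → $-4
+0x04: 00 48 ⇒ word 0x4800 (little)
  op=0x4800>>11=0x9 ⇒ noop (N)
+0x06: 5e a4 ⇒ word 0xa45e (little)
  op=0xa45e>>11=0x14 ⇒ lsli (RI)
  rd: (w>>7)&0xf=0x8 → w
  imm: (w>>0)&0x7f=0x5e → $94
+0x08: 88 ad ⇒ word 0xad88 (little)
  op=0xad88>>11=0x15 ⇒ addi (RI)
  rd: (w>>7)&0xf=0xb → z
  imm: (w>>0)&0x7f=0x8 → $8

je $-4; noop; lsli w, $94; addi z, $8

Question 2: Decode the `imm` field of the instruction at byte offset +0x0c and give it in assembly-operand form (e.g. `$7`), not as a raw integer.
[0c] ee b6 → 0xb6ee
  opcode bits[15:11]=0x16: set/RI
  rd@[10:7]=0xd ⇒ t
  imm@[6:0]=0x6e ⇒ $110

$110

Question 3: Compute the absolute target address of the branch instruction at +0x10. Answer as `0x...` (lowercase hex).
0x5fca

off 0x10: read ee 17 as little → 0x17ee
  op=0x17ee>>11=0x2 ⇒ je (J)
  imm: (w>>0)&0x7ff=0x7ee (s11→-18) → $-18
  target = base 0x5fca + off 0x10 + 2 + imm -18 = 0x5fca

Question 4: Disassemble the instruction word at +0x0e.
@+0e  little-endian(00 48) = 0x4800
  opcode bits[15:11]=0x9: noop/N

noop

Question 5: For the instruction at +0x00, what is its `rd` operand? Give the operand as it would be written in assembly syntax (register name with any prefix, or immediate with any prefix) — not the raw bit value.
d

off 0x00: read 80 91 as little → 0x9180
  op=0x9180>>11=0x12 ⇒ dec (R)
  [10:7] rd=3 = d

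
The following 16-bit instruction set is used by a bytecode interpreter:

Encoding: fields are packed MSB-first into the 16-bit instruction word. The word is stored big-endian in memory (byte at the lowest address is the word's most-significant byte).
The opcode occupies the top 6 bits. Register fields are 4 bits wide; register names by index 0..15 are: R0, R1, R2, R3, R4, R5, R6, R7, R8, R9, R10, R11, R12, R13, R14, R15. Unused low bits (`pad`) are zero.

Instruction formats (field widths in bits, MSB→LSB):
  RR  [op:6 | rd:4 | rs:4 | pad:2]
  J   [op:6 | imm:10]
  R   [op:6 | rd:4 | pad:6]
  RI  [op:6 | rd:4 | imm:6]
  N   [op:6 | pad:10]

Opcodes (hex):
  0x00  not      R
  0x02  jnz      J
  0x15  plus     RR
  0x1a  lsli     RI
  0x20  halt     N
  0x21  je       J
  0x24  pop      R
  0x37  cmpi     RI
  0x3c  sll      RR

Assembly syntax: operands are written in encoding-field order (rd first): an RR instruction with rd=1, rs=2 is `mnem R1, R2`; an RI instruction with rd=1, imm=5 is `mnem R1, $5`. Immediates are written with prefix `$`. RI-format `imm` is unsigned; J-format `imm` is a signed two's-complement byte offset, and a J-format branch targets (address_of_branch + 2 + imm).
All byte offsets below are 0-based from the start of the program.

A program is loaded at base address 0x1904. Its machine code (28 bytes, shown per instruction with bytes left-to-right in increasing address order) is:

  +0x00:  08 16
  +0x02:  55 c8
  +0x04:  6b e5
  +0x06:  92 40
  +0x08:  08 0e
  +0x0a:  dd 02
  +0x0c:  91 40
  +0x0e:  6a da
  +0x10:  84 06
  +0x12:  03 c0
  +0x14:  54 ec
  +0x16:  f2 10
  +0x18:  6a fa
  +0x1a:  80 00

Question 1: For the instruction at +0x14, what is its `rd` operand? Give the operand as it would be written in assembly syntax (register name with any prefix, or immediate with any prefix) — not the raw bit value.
off 0x14: read 54 ec as big → 0x54ec
  opcode bits[15:10]=0x15: plus/RR
  [9:6] rd=3 = R3
  [5:2] rs=11 = R11

R3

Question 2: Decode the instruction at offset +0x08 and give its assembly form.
@+08  big-endian(08 0e) = 0x080e
  top 6b → 0x2 → jnz [J]
  imm: (w>>0)&0x3ff=0xe → $14

jnz $14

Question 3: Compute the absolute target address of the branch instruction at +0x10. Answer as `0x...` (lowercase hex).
+0x10: 84 06 ⇒ word 0x8406 (big)
  top 6b → 0x21 → je [J]
  imm: (w>>0)&0x3ff=0x6 → $6
  target = base 0x1904 + off 0x10 + 2 + imm 6 = 0x191c

0x191c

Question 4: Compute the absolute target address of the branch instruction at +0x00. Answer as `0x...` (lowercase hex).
off 0x00: read 08 16 as big → 0x0816
  op=0x0816>>10=0x2 ⇒ jnz (J)
  [9:0] imm=22 = $22
  target = base 0x1904 + off 0x00 + 2 + imm 22 = 0x191c

0x191c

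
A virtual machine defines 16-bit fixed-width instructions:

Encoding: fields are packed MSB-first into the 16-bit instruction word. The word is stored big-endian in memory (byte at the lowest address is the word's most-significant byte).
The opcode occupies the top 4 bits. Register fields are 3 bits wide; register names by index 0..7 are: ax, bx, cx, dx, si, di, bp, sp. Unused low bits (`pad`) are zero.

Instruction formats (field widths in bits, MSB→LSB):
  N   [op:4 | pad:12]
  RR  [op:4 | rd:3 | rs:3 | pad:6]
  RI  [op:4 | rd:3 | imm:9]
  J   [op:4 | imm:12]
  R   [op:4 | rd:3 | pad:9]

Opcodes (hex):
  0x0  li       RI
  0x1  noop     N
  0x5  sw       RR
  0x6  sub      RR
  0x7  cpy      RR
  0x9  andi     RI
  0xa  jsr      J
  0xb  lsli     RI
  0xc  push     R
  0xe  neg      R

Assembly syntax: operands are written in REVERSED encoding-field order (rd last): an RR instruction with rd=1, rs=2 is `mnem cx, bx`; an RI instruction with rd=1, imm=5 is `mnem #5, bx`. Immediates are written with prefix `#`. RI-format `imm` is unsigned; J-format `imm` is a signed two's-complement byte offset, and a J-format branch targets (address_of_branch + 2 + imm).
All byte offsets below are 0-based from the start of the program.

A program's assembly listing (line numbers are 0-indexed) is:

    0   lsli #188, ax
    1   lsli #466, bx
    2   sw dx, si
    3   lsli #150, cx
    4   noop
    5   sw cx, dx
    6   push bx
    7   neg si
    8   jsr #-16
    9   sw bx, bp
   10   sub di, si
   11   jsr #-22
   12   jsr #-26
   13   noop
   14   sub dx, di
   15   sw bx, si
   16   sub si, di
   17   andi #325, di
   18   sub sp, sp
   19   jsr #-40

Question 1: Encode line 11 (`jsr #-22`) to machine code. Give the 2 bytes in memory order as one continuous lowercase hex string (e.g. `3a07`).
L11: jsr op=0xa:4|imm=-22:12 ⇒ 0xafea ⇒ big af ea

afea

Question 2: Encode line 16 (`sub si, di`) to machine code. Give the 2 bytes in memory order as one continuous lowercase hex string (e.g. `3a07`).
16. sub fields op=0x6:4|rd=5:3|rs=4:3|pad=0:6 → word 6b00h → 6b 00

6b00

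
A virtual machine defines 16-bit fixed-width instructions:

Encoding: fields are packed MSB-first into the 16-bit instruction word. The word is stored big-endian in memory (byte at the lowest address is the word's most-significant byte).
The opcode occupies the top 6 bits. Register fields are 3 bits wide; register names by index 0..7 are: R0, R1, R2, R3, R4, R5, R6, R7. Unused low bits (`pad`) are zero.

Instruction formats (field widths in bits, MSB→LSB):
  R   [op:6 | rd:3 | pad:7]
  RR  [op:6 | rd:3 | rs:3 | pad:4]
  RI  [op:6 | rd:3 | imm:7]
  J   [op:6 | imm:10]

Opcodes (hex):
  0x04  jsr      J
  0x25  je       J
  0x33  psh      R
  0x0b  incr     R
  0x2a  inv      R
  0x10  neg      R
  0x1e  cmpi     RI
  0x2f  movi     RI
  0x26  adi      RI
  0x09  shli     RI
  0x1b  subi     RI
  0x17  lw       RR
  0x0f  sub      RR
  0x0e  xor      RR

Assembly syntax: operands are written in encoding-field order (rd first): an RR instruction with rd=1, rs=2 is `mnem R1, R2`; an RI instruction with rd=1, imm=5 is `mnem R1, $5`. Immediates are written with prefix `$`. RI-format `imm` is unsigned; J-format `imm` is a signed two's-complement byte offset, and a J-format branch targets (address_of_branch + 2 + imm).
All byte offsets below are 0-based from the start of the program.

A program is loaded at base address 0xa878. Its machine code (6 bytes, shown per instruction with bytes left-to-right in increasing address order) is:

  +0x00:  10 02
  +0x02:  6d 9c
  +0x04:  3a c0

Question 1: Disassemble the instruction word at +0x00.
jsr $2

[00] 10 02 → 0x1002
  opcode bits[15:10]=0x4: jsr/J
  imm@[9:0]=0x2 ⇒ $2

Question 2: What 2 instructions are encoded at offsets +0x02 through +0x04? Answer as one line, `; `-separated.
@+02  big-endian(6d 9c) = 0x6d9c
  opcode bits[15:10]=0x1b: subi/RI
  rd: (w>>7)&0x7=0x3 → R3
  imm: (w>>0)&0x7f=0x1c → $28
@+04  big-endian(3a c0) = 0x3ac0
  opcode bits[15:10]=0xe: xor/RR
  rd: (w>>7)&0x7=0x5 → R5
  rs: (w>>4)&0x7=0x4 → R4

subi R3, $28; xor R5, R4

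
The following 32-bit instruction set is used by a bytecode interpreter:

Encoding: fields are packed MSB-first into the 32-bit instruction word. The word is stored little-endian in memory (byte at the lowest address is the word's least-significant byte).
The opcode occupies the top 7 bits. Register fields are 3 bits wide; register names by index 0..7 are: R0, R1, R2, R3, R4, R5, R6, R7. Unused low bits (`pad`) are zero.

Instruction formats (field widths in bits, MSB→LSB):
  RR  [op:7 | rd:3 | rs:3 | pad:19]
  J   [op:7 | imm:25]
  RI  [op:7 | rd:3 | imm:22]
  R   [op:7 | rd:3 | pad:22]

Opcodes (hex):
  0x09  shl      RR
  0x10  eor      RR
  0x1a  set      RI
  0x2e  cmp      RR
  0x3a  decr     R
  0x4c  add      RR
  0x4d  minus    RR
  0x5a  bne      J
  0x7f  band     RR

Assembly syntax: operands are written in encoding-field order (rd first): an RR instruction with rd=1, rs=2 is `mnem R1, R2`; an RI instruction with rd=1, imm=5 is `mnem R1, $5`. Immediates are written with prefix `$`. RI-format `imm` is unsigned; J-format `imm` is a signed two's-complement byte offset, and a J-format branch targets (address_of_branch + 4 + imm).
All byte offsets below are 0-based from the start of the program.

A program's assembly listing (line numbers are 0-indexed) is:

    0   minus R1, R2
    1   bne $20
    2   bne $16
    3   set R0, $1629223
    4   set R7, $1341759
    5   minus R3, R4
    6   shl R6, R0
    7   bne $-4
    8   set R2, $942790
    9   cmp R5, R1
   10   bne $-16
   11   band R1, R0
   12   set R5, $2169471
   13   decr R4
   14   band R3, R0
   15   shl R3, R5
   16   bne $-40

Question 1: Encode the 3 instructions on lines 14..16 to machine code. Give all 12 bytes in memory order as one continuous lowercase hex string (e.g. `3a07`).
14. band fields op=0x7f:7|rd=3:3|rs=0:3|pad=0:19 → word fec00000h → 00 00 c0 fe
15. shl fields op=0x9:7|rd=3:3|rs=5:3|pad=0:19 → word 12e80000h → 00 00 e8 12
16. bne fields op=0x5a:7|imm=-40:25 → word b5ffffd8h → d8 ff ff b5

0000c0fe0000e812d8ffffb5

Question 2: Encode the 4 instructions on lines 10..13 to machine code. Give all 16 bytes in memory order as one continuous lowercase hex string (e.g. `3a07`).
10. bne fields op=0x5a:7|imm=-16:25 → word b5fffff0h → f0 ff ff b5
11. band fields op=0x7f:7|rd=1:3|rs=0:3|pad=0:19 → word fe400000h → 00 00 40 fe
12. set fields op=0x1a:7|rd=5:3|imm=2169471:22 → word 35611a7fh → 7f 1a 61 35
13. decr fields op=0x3a:7|rd=4:3|pad=0:22 → word 75000000h → 00 00 00 75

f0ffffb5000040fe7f1a613500000075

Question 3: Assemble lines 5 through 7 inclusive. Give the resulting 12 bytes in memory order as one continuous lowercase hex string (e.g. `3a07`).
L5: minus op=0x4d:7|rd=3:3|rs=4:3|pad=0:19 ⇒ 0x9ae00000 ⇒ little 00 00 e0 9a
L6: shl op=0x9:7|rd=6:3|rs=0:3|pad=0:19 ⇒ 0x13800000 ⇒ little 00 00 80 13
L7: bne op=0x5a:7|imm=-4:25 ⇒ 0xb5fffffc ⇒ little fc ff ff b5

0000e09a00008013fcffffb5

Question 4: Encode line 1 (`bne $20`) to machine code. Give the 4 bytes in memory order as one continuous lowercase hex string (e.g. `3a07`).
140000b4

line 1 (bne): pack op=0x5a:7|imm=20:25 = 0xb4000014; little→ 14 00 00 b4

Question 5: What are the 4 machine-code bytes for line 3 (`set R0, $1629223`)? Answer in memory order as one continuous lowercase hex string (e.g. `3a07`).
27dc1834

line 3 (set): pack op=0x1a:7|rd=0:3|imm=1629223:22 = 0x3418dc27; little→ 27 dc 18 34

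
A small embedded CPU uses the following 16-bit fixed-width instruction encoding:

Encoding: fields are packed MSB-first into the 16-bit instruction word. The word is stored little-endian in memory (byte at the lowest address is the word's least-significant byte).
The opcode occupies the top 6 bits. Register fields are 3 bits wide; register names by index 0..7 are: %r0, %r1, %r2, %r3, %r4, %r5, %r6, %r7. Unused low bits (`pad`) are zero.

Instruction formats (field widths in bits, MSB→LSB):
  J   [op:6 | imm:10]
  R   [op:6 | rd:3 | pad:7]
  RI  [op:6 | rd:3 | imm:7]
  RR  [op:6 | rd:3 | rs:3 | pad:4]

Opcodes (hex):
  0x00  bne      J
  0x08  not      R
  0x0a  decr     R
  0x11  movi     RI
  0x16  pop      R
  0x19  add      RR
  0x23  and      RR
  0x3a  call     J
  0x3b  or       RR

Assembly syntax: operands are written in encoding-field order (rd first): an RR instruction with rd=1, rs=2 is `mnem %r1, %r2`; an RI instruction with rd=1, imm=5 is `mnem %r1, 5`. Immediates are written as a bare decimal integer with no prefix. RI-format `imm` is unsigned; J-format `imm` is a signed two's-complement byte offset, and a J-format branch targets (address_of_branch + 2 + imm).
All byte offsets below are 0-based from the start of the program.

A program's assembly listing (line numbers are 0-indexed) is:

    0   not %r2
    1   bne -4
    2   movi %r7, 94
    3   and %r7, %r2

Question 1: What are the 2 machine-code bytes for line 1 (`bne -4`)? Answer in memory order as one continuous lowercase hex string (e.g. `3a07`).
line 1 (bne): pack op=0x0:6|imm=-4:10 = 0x03fc; little→ fc 03

fc03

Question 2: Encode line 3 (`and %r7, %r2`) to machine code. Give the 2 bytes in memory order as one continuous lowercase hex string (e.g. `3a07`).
line 3 (and): pack op=0x23:6|rd=7:3|rs=2:3|pad=0:4 = 0x8fa0; little→ a0 8f

a08f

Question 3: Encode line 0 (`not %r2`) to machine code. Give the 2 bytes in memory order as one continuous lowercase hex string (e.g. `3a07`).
line 0 (not): pack op=0x8:6|rd=2:3|pad=0:7 = 0x2100; little→ 00 21

0021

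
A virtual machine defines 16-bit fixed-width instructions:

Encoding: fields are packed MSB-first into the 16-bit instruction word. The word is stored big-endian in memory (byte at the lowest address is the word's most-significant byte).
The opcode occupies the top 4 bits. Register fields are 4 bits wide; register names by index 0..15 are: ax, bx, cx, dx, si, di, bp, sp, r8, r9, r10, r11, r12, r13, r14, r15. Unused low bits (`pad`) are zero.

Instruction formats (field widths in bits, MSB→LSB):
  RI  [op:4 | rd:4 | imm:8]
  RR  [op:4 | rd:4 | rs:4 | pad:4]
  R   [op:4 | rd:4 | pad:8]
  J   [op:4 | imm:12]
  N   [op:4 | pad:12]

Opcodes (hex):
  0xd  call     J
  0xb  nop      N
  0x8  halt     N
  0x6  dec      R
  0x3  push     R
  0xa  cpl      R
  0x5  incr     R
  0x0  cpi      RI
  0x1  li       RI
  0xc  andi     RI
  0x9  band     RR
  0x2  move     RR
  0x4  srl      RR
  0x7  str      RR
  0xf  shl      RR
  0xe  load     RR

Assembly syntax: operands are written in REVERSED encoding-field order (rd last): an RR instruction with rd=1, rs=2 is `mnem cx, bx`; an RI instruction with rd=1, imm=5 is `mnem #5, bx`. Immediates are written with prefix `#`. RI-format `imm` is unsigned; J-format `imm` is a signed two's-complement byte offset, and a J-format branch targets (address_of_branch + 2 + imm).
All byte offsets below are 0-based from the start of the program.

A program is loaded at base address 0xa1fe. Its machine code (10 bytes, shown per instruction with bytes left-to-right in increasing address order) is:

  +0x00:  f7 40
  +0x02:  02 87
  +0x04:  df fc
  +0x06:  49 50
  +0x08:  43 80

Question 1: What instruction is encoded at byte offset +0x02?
+0x02: 02 87 ⇒ word 0x0287 (big)
  top 4b → 0x0 → cpi [RI]
  rd@[11:8]=0x2 ⇒ cx
  imm@[7:0]=0x87 ⇒ #135

cpi #135, cx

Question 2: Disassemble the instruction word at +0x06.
srl di, r9

@+06  big-endian(49 50) = 0x4950
  opcode bits[15:12]=0x4: srl/RR
  rd@[11:8]=0x9 ⇒ r9
  rs@[7:4]=0x5 ⇒ di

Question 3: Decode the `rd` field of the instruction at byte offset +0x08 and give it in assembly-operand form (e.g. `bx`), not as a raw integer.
dx

off 0x08: read 43 80 as big → 0x4380
  top 4b → 0x4 → srl [RR]
  [11:8] rd=3 = dx
  [7:4] rs=8 = r8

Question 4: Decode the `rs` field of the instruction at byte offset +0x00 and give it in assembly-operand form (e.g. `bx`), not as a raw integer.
si

[00] f7 40 → 0xf740
  op=0xf740>>12=0xf ⇒ shl (RR)
  rd: (w>>8)&0xf=0x7 → sp
  rs: (w>>4)&0xf=0x4 → si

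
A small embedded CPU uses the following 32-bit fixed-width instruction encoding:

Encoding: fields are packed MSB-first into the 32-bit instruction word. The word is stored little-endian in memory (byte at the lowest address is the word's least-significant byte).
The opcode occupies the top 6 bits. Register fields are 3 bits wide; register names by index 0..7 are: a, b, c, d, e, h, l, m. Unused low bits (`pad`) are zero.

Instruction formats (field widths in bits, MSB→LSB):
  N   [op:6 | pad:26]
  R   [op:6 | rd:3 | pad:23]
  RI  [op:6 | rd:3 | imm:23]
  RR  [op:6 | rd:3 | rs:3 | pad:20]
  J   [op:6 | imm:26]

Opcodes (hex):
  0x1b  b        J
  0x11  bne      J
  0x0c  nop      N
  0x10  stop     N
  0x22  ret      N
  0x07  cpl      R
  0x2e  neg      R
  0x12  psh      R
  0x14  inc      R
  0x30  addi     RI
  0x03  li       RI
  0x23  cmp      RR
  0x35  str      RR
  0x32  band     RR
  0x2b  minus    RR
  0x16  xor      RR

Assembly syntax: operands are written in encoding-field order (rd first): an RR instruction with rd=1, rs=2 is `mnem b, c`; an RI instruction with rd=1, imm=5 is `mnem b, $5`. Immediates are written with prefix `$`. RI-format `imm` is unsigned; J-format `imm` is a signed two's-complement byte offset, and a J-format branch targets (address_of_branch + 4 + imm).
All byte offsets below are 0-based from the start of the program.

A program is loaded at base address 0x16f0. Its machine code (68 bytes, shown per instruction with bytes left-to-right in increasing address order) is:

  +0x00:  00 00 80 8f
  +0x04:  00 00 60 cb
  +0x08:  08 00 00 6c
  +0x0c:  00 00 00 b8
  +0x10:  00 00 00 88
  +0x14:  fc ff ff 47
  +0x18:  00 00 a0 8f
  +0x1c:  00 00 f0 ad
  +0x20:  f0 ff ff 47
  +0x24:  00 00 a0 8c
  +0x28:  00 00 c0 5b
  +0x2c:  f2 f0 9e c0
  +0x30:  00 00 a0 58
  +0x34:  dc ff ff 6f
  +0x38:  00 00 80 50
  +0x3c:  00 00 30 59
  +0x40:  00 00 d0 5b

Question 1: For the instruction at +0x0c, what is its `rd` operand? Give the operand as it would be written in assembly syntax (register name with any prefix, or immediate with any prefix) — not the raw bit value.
a

[0c] 00 00 00 b8 → 0xb8000000
  opcode bits[31:26]=0x2e: neg/R
  rd: (w>>23)&0x7=0x0 → a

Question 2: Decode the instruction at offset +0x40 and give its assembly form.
xor m, h

@+40  little-endian(00 00 d0 5b) = 0x5bd00000
  opcode bits[31:26]=0x16: xor/RR
  rd: (w>>23)&0x7=0x7 → m
  rs: (w>>20)&0x7=0x5 → h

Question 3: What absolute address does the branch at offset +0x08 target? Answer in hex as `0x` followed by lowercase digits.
0x1704

off 0x08: read 08 00 00 6c as little → 0x6c000008
  op=0x6c000008>>26=0x1b ⇒ b (J)
  imm@[25:0]=0x8 ⇒ $8
  target = base 0x16f0 + off 0x08 + 4 + imm 8 = 0x1704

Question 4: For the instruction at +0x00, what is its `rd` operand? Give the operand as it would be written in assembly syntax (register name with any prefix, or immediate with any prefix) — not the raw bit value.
m

@+00  little-endian(00 00 80 8f) = 0x8f800000
  opcode bits[31:26]=0x23: cmp/RR
  rd@[25:23]=0x7 ⇒ m
  rs@[22:20]=0x0 ⇒ a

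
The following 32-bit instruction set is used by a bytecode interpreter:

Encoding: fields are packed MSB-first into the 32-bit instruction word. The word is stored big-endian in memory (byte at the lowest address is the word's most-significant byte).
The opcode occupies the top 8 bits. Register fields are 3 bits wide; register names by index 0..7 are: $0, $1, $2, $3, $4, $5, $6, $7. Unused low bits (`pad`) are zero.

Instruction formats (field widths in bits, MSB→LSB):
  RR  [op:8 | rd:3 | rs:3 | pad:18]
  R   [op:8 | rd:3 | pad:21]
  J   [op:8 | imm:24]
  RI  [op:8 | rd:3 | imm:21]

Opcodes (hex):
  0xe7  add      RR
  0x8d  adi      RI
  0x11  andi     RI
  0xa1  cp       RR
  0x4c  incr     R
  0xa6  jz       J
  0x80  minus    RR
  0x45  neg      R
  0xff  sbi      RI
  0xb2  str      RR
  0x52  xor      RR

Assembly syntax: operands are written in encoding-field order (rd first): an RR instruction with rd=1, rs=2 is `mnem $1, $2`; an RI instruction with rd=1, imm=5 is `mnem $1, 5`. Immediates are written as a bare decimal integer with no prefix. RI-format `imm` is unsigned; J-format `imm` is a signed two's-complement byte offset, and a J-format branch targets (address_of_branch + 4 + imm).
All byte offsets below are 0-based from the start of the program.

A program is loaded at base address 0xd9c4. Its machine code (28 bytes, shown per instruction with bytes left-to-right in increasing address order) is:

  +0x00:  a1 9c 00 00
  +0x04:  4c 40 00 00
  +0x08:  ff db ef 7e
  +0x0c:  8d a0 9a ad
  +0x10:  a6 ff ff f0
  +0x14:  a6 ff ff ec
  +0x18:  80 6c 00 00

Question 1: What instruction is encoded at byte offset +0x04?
incr $2

off 0x04: read 4c 40 00 00 as big → 0x4c400000
  opcode bits[31:24]=0x4c: incr/R
  rd: (w>>21)&0x7=0x2 → $2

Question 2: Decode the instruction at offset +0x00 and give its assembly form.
+0x00: a1 9c 00 00 ⇒ word 0xa19c0000 (big)
  opcode bits[31:24]=0xa1: cp/RR
  rd: (w>>21)&0x7=0x4 → $4
  rs: (w>>18)&0x7=0x7 → $7

cp $4, $7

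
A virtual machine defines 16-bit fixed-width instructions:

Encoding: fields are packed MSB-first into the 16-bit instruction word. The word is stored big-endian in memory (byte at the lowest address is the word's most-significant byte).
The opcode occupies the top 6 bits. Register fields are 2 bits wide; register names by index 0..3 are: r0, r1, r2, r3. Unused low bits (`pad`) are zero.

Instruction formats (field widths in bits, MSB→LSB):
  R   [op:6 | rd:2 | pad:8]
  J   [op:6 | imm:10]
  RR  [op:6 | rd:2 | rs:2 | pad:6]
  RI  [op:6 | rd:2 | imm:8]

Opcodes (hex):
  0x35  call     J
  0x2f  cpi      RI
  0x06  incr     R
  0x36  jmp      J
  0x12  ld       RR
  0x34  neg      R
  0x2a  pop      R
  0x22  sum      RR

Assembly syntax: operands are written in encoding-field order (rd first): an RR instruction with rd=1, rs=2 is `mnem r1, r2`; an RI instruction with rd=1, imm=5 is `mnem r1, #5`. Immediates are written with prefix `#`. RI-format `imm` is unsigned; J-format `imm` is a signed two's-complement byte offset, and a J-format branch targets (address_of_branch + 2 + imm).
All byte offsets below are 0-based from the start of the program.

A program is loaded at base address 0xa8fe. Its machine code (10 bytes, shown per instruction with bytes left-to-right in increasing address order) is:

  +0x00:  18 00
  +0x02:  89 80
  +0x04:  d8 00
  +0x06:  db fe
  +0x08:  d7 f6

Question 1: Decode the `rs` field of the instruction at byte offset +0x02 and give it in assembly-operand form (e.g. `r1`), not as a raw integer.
@+02  big-endian(89 80) = 0x8980
  top 6b → 0x22 → sum [RR]
  rd: (w>>8)&0x3=0x1 → r1
  rs: (w>>6)&0x3=0x2 → r2

r2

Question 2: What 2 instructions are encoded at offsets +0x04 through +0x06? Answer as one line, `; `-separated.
@+04  big-endian(d8 00) = 0xd800
  op=0xd800>>10=0x36 ⇒ jmp (J)
  imm@[9:0]=0x0 ⇒ #0
@+06  big-endian(db fe) = 0xdbfe
  op=0xdbfe>>10=0x36 ⇒ jmp (J)
  imm@[9:0]=0x3fe (s10→-2) ⇒ #-2

jmp #0; jmp #-2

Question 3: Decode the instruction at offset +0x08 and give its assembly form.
call #-10

+0x08: d7 f6 ⇒ word 0xd7f6 (big)
  top 6b → 0x35 → call [J]
  imm: (w>>0)&0x3ff=0x3f6 (s10→-10) → #-10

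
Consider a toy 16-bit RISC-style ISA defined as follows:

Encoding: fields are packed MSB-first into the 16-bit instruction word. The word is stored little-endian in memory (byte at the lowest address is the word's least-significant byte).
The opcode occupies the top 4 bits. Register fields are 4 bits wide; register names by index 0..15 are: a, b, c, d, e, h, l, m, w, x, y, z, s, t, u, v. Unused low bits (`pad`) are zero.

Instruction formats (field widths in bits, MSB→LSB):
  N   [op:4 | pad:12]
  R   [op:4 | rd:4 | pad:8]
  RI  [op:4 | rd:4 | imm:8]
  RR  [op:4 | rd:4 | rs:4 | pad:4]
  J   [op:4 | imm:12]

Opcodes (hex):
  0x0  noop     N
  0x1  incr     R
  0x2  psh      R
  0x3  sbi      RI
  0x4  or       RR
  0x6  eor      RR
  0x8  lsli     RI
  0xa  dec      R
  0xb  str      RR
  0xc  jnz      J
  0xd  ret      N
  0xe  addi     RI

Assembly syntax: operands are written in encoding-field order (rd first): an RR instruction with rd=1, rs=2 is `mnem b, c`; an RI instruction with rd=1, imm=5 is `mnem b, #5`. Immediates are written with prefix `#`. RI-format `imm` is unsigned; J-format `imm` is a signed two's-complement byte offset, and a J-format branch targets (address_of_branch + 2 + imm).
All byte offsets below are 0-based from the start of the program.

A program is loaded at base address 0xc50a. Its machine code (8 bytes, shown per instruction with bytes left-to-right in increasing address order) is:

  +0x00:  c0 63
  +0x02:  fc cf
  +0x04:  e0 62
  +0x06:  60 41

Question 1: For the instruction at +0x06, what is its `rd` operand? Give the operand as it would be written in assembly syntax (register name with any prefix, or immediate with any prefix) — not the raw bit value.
@+06  little-endian(60 41) = 0x4160
  top 4b → 0x4 → or [RR]
  rd: (w>>8)&0xf=0x1 → b
  rs: (w>>4)&0xf=0x6 → l

b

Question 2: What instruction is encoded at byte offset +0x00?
@+00  little-endian(c0 63) = 0x63c0
  opcode bits[15:12]=0x6: eor/RR
  rd@[11:8]=0x3 ⇒ d
  rs@[7:4]=0xc ⇒ s

eor d, s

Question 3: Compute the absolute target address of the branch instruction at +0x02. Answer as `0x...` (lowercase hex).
@+02  little-endian(fc cf) = 0xcffc
  top 4b → 0xc → jnz [J]
  imm: (w>>0)&0xfff=0xffc (s12→-4) → #-4
  target = base 0xc50a + off 0x02 + 2 + imm -4 = 0xc50a

0xc50a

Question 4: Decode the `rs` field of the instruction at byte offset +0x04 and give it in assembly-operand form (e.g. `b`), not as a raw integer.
+0x04: e0 62 ⇒ word 0x62e0 (little)
  op=0x62e0>>12=0x6 ⇒ eor (RR)
  rd@[11:8]=0x2 ⇒ c
  rs@[7:4]=0xe ⇒ u

u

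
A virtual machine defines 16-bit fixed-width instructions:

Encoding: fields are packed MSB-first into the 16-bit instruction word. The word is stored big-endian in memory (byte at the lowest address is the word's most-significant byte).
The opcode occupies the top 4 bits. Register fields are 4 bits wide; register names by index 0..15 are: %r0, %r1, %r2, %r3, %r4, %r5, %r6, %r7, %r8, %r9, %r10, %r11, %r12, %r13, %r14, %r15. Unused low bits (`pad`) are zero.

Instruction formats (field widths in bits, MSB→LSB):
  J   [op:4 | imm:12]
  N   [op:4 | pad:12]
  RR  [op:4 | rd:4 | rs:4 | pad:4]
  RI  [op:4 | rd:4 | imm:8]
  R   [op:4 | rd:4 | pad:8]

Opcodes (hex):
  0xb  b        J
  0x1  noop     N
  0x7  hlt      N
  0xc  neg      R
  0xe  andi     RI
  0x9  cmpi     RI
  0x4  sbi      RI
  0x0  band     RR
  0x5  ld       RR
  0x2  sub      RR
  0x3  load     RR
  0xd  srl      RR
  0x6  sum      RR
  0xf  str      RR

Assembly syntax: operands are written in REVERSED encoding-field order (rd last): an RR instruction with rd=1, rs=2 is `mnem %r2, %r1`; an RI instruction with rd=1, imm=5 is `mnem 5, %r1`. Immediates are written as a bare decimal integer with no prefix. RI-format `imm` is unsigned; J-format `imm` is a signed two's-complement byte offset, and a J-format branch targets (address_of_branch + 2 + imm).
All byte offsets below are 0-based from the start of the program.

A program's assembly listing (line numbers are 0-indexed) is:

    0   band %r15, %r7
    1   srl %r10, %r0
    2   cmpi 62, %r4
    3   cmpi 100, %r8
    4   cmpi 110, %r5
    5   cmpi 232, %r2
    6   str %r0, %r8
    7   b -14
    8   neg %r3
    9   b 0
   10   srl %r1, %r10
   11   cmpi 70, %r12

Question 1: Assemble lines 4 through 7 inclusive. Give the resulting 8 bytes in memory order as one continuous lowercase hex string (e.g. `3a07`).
L4: cmpi op=0x9:4|rd=5:4|imm=110:8 ⇒ 0x956e ⇒ big 95 6e
L5: cmpi op=0x9:4|rd=2:4|imm=232:8 ⇒ 0x92e8 ⇒ big 92 e8
L6: str op=0xf:4|rd=8:4|rs=0:4|pad=0:4 ⇒ 0xf800 ⇒ big f8 00
L7: b op=0xb:4|imm=-14:12 ⇒ 0xbff2 ⇒ big bf f2

956e92e8f800bff2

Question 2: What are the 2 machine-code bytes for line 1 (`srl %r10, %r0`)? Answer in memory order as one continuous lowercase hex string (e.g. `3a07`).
d0a0

L1: srl op=0xd:4|rd=0:4|rs=10:4|pad=0:4 ⇒ 0xd0a0 ⇒ big d0 a0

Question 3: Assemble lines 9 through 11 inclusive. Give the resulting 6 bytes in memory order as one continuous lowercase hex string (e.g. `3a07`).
line 9 (b): pack op=0xb:4|imm=0:12 = 0xb000; big→ b0 00
line 10 (srl): pack op=0xd:4|rd=10:4|rs=1:4|pad=0:4 = 0xda10; big→ da 10
line 11 (cmpi): pack op=0x9:4|rd=12:4|imm=70:8 = 0x9c46; big→ 9c 46

b000da109c46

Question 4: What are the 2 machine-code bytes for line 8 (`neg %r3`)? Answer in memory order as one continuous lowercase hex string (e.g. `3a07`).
8. neg fields op=0xc:4|rd=3:4|pad=0:8 → word c300h → c3 00

c300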